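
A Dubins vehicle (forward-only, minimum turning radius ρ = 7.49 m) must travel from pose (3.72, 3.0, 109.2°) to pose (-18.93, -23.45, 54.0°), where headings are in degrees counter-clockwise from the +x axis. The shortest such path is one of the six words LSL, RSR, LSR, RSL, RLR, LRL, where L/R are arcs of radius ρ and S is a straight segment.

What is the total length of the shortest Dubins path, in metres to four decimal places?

Let ψ = atan2(Δy, Δx) = atan2(-26.45, -22.65) = -130.5745° be the start→goal bearing.
Normalize: d = |goal − start| / ρ = 34.822766/7.49 = 4.649234, α = (θ_start − ψ) mod 360° = 239.7745° = 4.184855 rad, β = (θ_goal − ψ) mod 360° = 184.5745° = 3.221433 rad.
Common terms: sin α = -0.864051, cos α = -0.503404, sin β = -0.079756, cos β = -0.996814, cos(α−β) = 0.570714, d² = 21.615380. Work in radians in the unit-radius frame; every candidate has L = ρ·(t + p + q).
LSL: p² = 2 + d² − 2cos(α−β) + 2d(sin α − sin β) = 15.181208; p = √p² = 3.896307; φ = atan2(cos β − cos α, d + sin α − sin β) = -0.126976 rad; t = (φ − α) mod 2π = 1.971354 rad, q = (β − φ) mod 2π = 3.348409 rad → L = 7.49·(1.971354 + 3.896307 + 3.348409) = 7.49·9.216070 = 69.028368 m
RSR: p² = 2 + d² − 2cos(α−β) + 2d(sin β − sin α) = 29.766699; p = √p² = 5.455887; φ = atan2(cos α − cos β, d − sin α + sin β) = 0.090560 rad; t = (α − φ) mod 2π = 4.094295 rad, q = (φ − β) mod 2π = 3.152312 rad → L = 7.49·(4.094295 + 5.455887 + 3.152312) = 7.49·12.702494 = 95.141678 m
LSR: p² = d² − 2 + 2cos(α−β) + 2d(sin α + sin β) = 11.980850; p = √p² = 3.461336; φ = atan2(−cos α − cos β, d + sin α + sin β) − atan2(−2, p) = 0.908643 rad; t = (φ − α) mod 2π = 3.006973 rad, q = (φ − β) mod 2π = 3.970395 rad → L = 7.49·(3.006973 + 3.461336 + 3.970395) = 7.49·10.438704 = 78.185895 m
RSL: p² = d² − 2 + 2cos(α−β) − 2d(sin α + sin β) = 29.532765; p = √p² = 5.434406; φ = atan2(cos α + cos β, d − sin α − sin β) − atan2(2, p) = -0.614703 rad; t = (α − φ) mod 2π = 4.799558 rad, q = (β − φ) mod 2π = 3.836136 rad → L = 7.49·(4.799558 + 5.434406 + 3.836136) = 7.49·14.070100 = 105.385047 m
RLR: c = (6 − d² + 2cos(α−β) + 2d(sin α − sin β))/8 = -2.720837, |c| > 1 → infeasible
LRL: c = (6 − d² + 2cos(α−β) − 2d(sin α − sin β))/8 = -0.897651; p = 2π − arccos c = 3.597979 rad; φ = atan2(cos β − cos α, d + sin α − sin β) = -0.126976 rad; t = (φ − α + p/2) mod 2π = 3.770344 rad, q = (β − α − t + p) mod 2π = 5.147399 rad → L = 7.49·(3.770344 + 3.597979 + 5.147399) = 7.49·12.515721 = 93.742754 m
Shortest: LSL with L = 69.028368 m ≈ 69.0284 m

69.0284 m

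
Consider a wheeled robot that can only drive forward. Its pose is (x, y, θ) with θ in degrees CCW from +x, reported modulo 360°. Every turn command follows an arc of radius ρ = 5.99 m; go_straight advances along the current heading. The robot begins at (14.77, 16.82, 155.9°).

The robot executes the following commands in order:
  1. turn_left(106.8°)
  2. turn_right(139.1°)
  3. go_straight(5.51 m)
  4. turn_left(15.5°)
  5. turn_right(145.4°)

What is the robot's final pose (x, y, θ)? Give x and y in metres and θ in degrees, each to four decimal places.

set_pose: (x, y, θ) = (14.7700, 16.8200, 155.9000°), ρ = 5.99
turn_left(106.8°): centre at ρ to the left, rotate +106.8° → (6.3827, 12.1132, 262.7000°)
turn_right(139.1°): centre at ρ to the right, rotate −139.1° → (-4.5480, 9.5595, 123.6000°)
go_straight(5.51): x += 5.51·cos θ, y += 5.51·sin θ → (-7.5972, 14.1489, 123.6000°)
turn_left(15.5°): centre at ρ to the left, rotate +15.5° → (-8.6645, 15.3617, 139.1000°)
turn_right(145.4°): centre at ρ to the right, rotate −145.4° → (-4.0853, 25.8431, -6.3000° ≡ 353.7000°)

(-4.0853, 25.8431, 353.7000°)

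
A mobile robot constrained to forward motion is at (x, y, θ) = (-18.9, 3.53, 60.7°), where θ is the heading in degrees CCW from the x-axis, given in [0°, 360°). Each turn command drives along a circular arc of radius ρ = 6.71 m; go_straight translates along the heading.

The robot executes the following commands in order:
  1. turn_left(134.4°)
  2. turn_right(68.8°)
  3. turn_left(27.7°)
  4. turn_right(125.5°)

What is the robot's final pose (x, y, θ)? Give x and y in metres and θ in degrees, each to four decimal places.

(-36.3819, 29.7843, 28.5000°)

set_pose: (x, y, θ) = (-18.9000, 3.5300, 60.7000°), ρ = 6.71
turn_left(134.4°): centre at ρ to the left, rotate +134.4° → (-26.4996, 13.2921, 195.1000°)
turn_right(68.8°): centre at ρ to the right, rotate −68.8° → (-33.6553, 15.7980, 126.3000°)
turn_left(27.7°): centre at ρ to the left, rotate +27.7° → (-36.1216, 17.8565, 154.0000°)
turn_right(125.5°): centre at ρ to the right, rotate −125.5° → (-36.3819, 29.7843, 28.5000°)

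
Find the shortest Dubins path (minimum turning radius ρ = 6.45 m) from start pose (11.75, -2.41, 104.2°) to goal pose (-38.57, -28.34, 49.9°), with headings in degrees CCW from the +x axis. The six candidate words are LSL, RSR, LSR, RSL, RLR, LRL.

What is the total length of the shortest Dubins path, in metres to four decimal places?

81.4413 m

Let ψ = atan2(Δy, Δx) = atan2(-25.93, -50.32) = -152.7379° be the start→goal bearing.
Normalize: d = |goal − start| / ρ = 56.608014/6.45 = 8.776436, α = (θ_start − ψ) mod 360° = 256.9379° = 4.484412 rad, β = (θ_goal − ψ) mod 360° = 202.6379° = 3.536698 rad.
Common terms: sin α = -0.974126, cos α = -0.226008, sin β = -0.384905, cos β = -0.922956, cos(α−β) = 0.583541, d² = 77.025835. Work in radians in the unit-radius frame; every candidate has L = ρ·(t + p + q).
LSL: p² = 2 + d² − 2cos(α−β) + 2d(sin α − sin β) = 67.516244; p = √p² = 8.216827; φ = atan2(cos β − cos α, d + sin α − sin β) = -0.084922 rad; t = (φ − α) mod 2π = 1.713852 rad, q = (β − φ) mod 2π = 3.621619 rad → L = 6.45·(1.713852 + 8.216827 + 3.621619) = 6.45·13.552298 = 87.412325 m
RSR: p² = 2 + d² − 2cos(α−β) + 2d(sin β − sin α) = 88.201262; p = √p² = 9.391553; φ = atan2(cos α − cos β, d − sin α + sin β) = 0.074278 rad; t = (α − φ) mod 2π = 4.410133 rad, q = (φ − β) mod 2π = 2.820766 rad → L = 6.45·(4.410133 + 9.391553 + 2.820766) = 6.45·16.622452 = 107.214814 m
LSR: p² = d² − 2 + 2cos(α−β) + 2d(sin α + sin β) = 52.338024; p = √p² = 7.234502; φ = atan2(−cos α − cos β, d + sin α + sin β) − atan2(−2, p) = 0.423396 rad; t = (φ − α) mod 2π = 2.222170 rad, q = (φ − β) mod 2π = 3.169884 rad → L = 6.45·(2.222170 + 7.234502 + 3.169884) = 6.45·12.626556 = 81.441287 m
RSL: p² = d² − 2 + 2cos(α−β) − 2d(sin α + sin β) = 100.047810; p = √p² = 10.002390; φ = atan2(cos α + cos β, d − sin α − sin β) − atan2(2, p) = -0.310228 rad; t = (α − φ) mod 2π = 4.794640 rad, q = (β − φ) mod 2π = 3.846926 rad → L = 6.45·(4.794640 + 10.002390 + 3.846926) = 6.45·18.643956 = 120.253519 m
RLR: c = (6 − d² + 2cos(α−β) + 2d(sin α − sin β))/8 = -10.025158, |c| > 1 → infeasible
LRL: c = (6 − d² + 2cos(α−β) − 2d(sin α − sin β))/8 = -7.439530, |c| > 1 → infeasible
Shortest: LSR with L = 81.441287 m ≈ 81.4413 m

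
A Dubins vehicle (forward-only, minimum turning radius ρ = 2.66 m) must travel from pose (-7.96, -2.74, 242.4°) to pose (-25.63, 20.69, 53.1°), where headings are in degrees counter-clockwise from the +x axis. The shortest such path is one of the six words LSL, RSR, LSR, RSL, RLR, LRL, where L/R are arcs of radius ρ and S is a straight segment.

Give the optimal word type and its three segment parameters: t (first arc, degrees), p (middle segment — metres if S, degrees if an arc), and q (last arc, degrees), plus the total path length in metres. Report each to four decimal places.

RSR: t = 119.7784°, p = 24.4589 m, q = 69.5216°, L = 33.2473 m

Let ψ = atan2(Δy, Δx) = atan2(23.43, -17.67) = 127.0222° be the start→goal bearing.
Normalize: d = |goal − start| / ρ = 29.346104/2.66 = 11.032370, α = (θ_start − ψ) mod 360° = 115.3778° = 2.013723 rad, β = (θ_goal − ψ) mod 360° = 286.0778° = 4.993000 rad.
Common terms: sin α = 0.903501, cos α = -0.428585, sin β = -0.960886, cos β = 0.276943, cos(α−β) = -0.986856, d² = 121.713183. Work in radians in the unit-radius frame; every candidate has L = ρ·(t + p + q).
LSL: p² = 2 + d² − 2cos(α−β) + 2d(sin α − sin β) = 166.824126; p = √p² = 12.916041; φ = atan2(cos β − cos α, d + sin α − sin β) = 0.054651 rad; t = (φ − α) mod 2π = 4.324114 rad, q = (β − φ) mod 2π = 4.938348 rad → L = 2.66·(4.324114 + 12.916041 + 4.938348) = 2.66·22.178504 = 58.994820 m
RSR: p² = 2 + d² − 2cos(α−β) + 2d(sin β − sin α) = 84.549664; p = √p² = 9.195089; φ = atan2(cos α − cos β, d − sin α + sin β) = -0.076804 rad; t = (α − φ) mod 2π = 2.090527 rad, q = (φ − β) mod 2π = 1.213381 rad → L = 2.66·(2.090527 + 9.195089 + 1.213381) = 2.66·12.498997 = 33.247333 m
LSR: p² = d² − 2 + 2cos(α−β) + 2d(sin α + sin β) = 116.473284; p = √p² = 10.792279; φ = atan2(−cos α − cos β, d + sin α + sin β) − atan2(−2, p) = 0.197055 rad; t = (φ − α) mod 2π = 4.466518 rad, q = (φ − β) mod 2π = 1.487241 rad → L = 2.66·(4.466518 + 10.792279 + 1.487241) = 2.66·16.746037 = 44.544459 m
RSL: p² = d² − 2 + 2cos(α−β) − 2d(sin α + sin β) = 119.005660; p = √p² = 10.908972; φ = atan2(cos α + cos β, d − sin α − sin β) − atan2(2, p) = -0.194995 rad; t = (α − φ) mod 2π = 2.208718 rad, q = (β − φ) mod 2π = 5.187995 rad → L = 2.66·(2.208718 + 10.908972 + 5.187995) = 2.66·18.305684 = 48.693120 m
RLR: c = (6 − d² + 2cos(α−β) + 2d(sin α − sin β))/8 = -9.568708, |c| > 1 → infeasible
LRL: c = (6 − d² + 2cos(α−β) − 2d(sin α − sin β))/8 = -19.853016, |c| > 1 → infeasible
Shortest: RSR with L = 33.247333 m ≈ 33.2473 m
Convert RSR to answer units (arcs ×180/π): t = 2.090527·180/π = 119.7784°, p = ρ·p = 2.66·9.195089 = 24.4589 m, q = 1.213381·180/π = 69.5216°, L = 33.2473 m.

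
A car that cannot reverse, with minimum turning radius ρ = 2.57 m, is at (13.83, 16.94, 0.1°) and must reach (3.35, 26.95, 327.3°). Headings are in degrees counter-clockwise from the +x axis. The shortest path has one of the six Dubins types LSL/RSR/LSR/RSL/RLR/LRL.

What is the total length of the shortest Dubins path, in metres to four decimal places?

27.8972 m

Let ψ = atan2(Δy, Δx) = atan2(10.01, -10.48) = 136.3140° be the start→goal bearing.
Normalize: d = |goal − start| / ρ = 14.492429/2.57 = 5.639077, α = (θ_start − ψ) mod 360° = 223.7860° = 3.905802 rad, β = (θ_goal − ψ) mod 360° = 190.9860° = 3.333334 rad.
Common terms: sin α = -0.691967, cos α = -0.721930, sin β = -0.190569, cos β = -0.981674, cos(α−β) = 0.840567, d² = 31.799195. Work in radians in the unit-radius frame; every candidate has L = ρ·(t + p + q).
LSL: p² = 2 + d² − 2cos(α−β) + 2d(sin α − sin β) = 26.463220; p = √p² = 5.144241; φ = atan2(cos β − cos α, d + sin α − sin β) = -0.050514 rad; t = (φ − α) mod 2π = 2.326869 rad, q = (β − φ) mod 2π = 3.383848 rad → L = 2.57·(2.326869 + 5.144241 + 3.383848) = 2.57·10.854959 = 27.897244 m
RSR: p² = 2 + d² − 2cos(α−β) + 2d(sin β − sin α) = 37.772903; p = √p² = 6.145966; φ = atan2(cos α − cos β, d − sin α + sin β) = 0.042275 rad; t = (α − φ) mod 2π = 3.863527 rad, q = (φ − β) mod 2π = 2.992126 rad → L = 2.57·(3.863527 + 6.145966 + 2.992126) = 2.57·13.001620 = 33.414163 m
LSR: p² = d² − 2 + 2cos(α−β) + 2d(sin α + sin β) = 21.526958; p = √p² = 4.639715; φ = atan2(−cos α − cos β, d + sin α + sin β) − atan2(−2, p) = 0.750919 rad; t = (φ − α) mod 2π = 3.128302 rad, q = (φ − β) mod 2π = 3.700770 rad → L = 2.57·(3.128302 + 4.639715 + 3.700770) = 2.57·11.468787 = 29.474783 m
RSL: p² = d² − 2 + 2cos(α−β) − 2d(sin α + sin β) = 41.433698; p = √p² = 6.436901; φ = atan2(cos α + cos β, d − sin α − sin β) − atan2(2, p) = -0.556766 rad; t = (α − φ) mod 2π = 4.462569 rad, q = (β − φ) mod 2π = 3.890101 rad → L = 2.57·(4.462569 + 6.436901 + 3.890101) = 2.57·14.789570 = 38.009196 m
RLR: c = (6 − d² + 2cos(α−β) + 2d(sin α − sin β))/8 = -3.721613, |c| > 1 → infeasible
LRL: c = (6 − d² + 2cos(α−β) − 2d(sin α − sin β))/8 = -2.307902, |c| > 1 → infeasible
Shortest: LSL with L = 27.897244 m ≈ 27.8972 m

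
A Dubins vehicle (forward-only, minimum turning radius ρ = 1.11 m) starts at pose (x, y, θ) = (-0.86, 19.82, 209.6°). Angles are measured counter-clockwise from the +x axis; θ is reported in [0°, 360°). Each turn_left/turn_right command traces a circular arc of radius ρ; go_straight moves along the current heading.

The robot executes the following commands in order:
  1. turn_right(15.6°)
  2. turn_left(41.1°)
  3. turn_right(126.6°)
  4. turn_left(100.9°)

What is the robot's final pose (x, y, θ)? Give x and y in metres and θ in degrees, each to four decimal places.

set_pose: (x, y, θ) = (-0.8600, 19.8200, 209.6000°), ρ = 1.11
turn_right(15.6°): centre at ρ to the right, rotate −15.6° → (-1.1397, 19.7081, 194.0000°)
turn_left(41.1°): centre at ρ to the left, rotate +41.1° → (-1.7816, 19.2662, 235.1000°)
turn_right(126.6°): centre at ρ to the right, rotate −126.6° → (-3.7446, 19.5490, 108.5000°)
turn_left(100.9°): centre at ρ to the left, rotate +100.9° → (-5.3421, 20.1639, 209.4000°)

(-5.3421, 20.1639, 209.4000°)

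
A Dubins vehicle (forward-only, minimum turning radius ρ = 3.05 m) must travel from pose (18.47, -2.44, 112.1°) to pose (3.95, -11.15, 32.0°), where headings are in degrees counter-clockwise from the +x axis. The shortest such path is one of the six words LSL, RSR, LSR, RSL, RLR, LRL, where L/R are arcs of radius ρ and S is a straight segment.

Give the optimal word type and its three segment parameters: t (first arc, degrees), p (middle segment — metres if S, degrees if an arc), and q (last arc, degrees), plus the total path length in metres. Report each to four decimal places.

Let ψ = atan2(Δy, Δx) = atan2(-8.71, -14.52) = -149.0420° be the start→goal bearing.
Normalize: d = |goal − start| / ρ = 16.932055/3.05 = 5.551494, α = (θ_start − ψ) mod 360° = 261.1420° = 4.557789 rad, β = (θ_goal − ψ) mod 360° = 181.0420° = 3.159780 rad.
Common terms: sin α = -0.988073, cos α = -0.153985, sin β = -0.018186, cos β = -0.999835, cos(α−β) = 0.171929, d² = 30.819081. Work in radians in the unit-radius frame; every candidate has L = ρ·(t + p + q).
LSL: p² = 2 + d² − 2cos(α−β) + 2d(sin α − sin β) = 21.706580; p = √p² = 4.659032; φ = atan2(cos β − cos α, d + sin α − sin β) = -0.182563 rad; t = (φ − α) mod 2π = 1.542834 rad, q = (β − φ) mod 2π = 3.342343 rad → L = 3.05·(1.542834 + 4.659032 + 3.342343) = 3.05·9.544209 = 29.109836 m
RSR: p² = 2 + d² − 2cos(α−β) + 2d(sin β − sin α) = 43.243865; p = √p² = 6.576007; φ = atan2(cos α − cos β, d − sin α + sin β) = 0.128984 rad; t = (α − φ) mod 2π = 4.428805 rad, q = (φ − β) mod 2π = 3.252389 rad → L = 3.05·(4.428805 + 6.576007 + 3.252389) = 3.05·14.257201 = 43.484463 m
LSR: p² = d² − 2 + 2cos(α−β) + 2d(sin α + sin β) = 17.990455; p = √p² = 4.241516; φ = atan2(−cos α − cos β, d + sin α + sin β) − atan2(−2, p) = 0.689214 rad; t = (φ − α) mod 2π = 2.414611 rad, q = (φ − β) mod 2π = 3.812620 rad → L = 3.05·(2.414611 + 4.241516 + 3.812620) = 3.05·10.468747 = 31.929678 m
RSL: p² = d² − 2 + 2cos(α−β) − 2d(sin α + sin β) = 40.335423; p = √p² = 6.351017; φ = atan2(cos α + cos β, d − sin α − sin β) − atan2(2, p) = -0.479244 rad; t = (α − φ) mod 2π = 5.037032 rad, q = (β − φ) mod 2π = 3.639024 rad → L = 3.05·(5.037032 + 6.351017 + 3.639024) = 3.05·15.027074 = 45.832575 m
RLR: c = (6 − d² + 2cos(α−β) + 2d(sin α − sin β))/8 = -4.405483, |c| > 1 → infeasible
LRL: c = (6 − d² + 2cos(α−β) − 2d(sin α − sin β))/8 = -1.713322, |c| > 1 → infeasible
Shortest: LSL with L = 29.109836 m ≈ 29.1098 m
Convert LSL to answer units (arcs ×180/π): t = 1.542834·180/π = 88.3979°, p = ρ·p = 3.05·4.659032 = 14.2100 m, q = 3.342343·180/π = 191.5021°, L = 29.1098 m.

LSL: t = 88.3979°, p = 14.2100 m, q = 191.5021°, L = 29.1098 m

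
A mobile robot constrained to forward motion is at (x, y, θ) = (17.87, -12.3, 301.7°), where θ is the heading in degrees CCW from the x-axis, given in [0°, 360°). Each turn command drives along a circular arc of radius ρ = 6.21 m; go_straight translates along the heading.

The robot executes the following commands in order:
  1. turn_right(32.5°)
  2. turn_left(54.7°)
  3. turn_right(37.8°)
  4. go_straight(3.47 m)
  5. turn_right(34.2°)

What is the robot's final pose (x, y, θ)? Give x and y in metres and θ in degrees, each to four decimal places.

set_pose: (x, y, θ) = (17.8700, -12.3000, 301.7000°), ρ = 6.21
turn_right(32.5°): centre at ρ to the right, rotate −32.5° → (18.7959, -15.6499, 269.2000°)
turn_left(54.7°): centre at ρ to the left, rotate +54.7° → (21.3463, -20.7542, 323.9000°)
turn_right(37.8°): centre at ρ to the right, rotate −37.8° → (23.6539, -24.0497, 286.1000°)
go_straight(3.47): x += 3.47·cos θ, y += 3.47·sin θ → (24.6162, -27.3836, 286.1000°)
turn_right(34.2°): centre at ρ to the right, rotate −34.2° → (24.5524, -31.0350, 251.9000°)

(24.5524, -31.0350, 251.9000°)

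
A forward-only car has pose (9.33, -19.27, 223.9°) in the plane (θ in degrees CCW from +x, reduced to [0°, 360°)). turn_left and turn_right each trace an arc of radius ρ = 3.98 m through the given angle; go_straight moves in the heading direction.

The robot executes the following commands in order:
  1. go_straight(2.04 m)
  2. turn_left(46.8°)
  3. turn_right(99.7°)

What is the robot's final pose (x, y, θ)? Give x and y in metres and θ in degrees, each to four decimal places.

set_pose: (x, y, θ) = (9.3300, -19.2700, 223.9000°), ρ = 3.98
go_straight(2.04): x += 2.04·cos θ, y += 2.04·sin θ → (7.8601, -20.6845, 223.9000°)
turn_left(46.8°): centre at ρ to the left, rotate +46.8° → (6.6401, -23.6010, 270.7000°)
turn_right(99.7°): centre at ρ to the right, rotate −99.7° → (2.0378, -27.5806, 171.0000°)

(2.0378, -27.5806, 171.0000°)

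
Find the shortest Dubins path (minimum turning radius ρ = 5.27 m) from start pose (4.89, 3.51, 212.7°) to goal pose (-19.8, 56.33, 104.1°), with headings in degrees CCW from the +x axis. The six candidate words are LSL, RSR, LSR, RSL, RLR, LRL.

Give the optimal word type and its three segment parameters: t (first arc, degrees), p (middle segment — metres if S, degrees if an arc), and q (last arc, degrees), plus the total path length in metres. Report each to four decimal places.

RSR: t = 104.0832°, p = 52.4115 m, q = 4.5168°, L = 62.4004 m

Let ψ = atan2(Δy, Δx) = atan2(52.82, -24.69) = 115.0531° be the start→goal bearing.
Normalize: d = |goal − start| / ρ = 58.305647/5.27 = 11.063690, α = (θ_start − ψ) mod 360° = 97.6469° = 1.704260 rad, β = (θ_goal − ψ) mod 360° = 349.0469° = 6.092018 rad.
Common terms: sin α = 0.991107, cos α = -0.133068, sin β = -0.190006, cos β = 0.981783, cos(α−β) = -0.318959, d² = 122.405240. Work in radians in the unit-radius frame; every candidate has L = ρ·(t + p + q).
LSL: p² = 2 + d² − 2cos(α−β) + 2d(sin α − sin β) = 151.178084; p = √p² = 12.295450; φ = atan2(cos β − cos α, d + sin α − sin β) = 0.090797 rad; t = (φ − α) mod 2π = 4.669722 rad, q = (β − φ) mod 2π = 6.001221 rad → L = 5.27·(4.669722 + 12.295450 + 6.001221) = 5.27·22.966393 = 121.032890 m
RSR: p² = 2 + d² − 2cos(α−β) + 2d(sin β − sin α) = 98.908234; p = √p² = 9.945262; φ = atan2(cos α − cos β, d − sin α + sin β) = -0.112335 rad; t = (α − φ) mod 2π = 1.816595 rad, q = (φ − β) mod 2π = 0.078833 rad → L = 5.27·(1.816595 + 9.945262 + 0.078833) = 5.27·11.840689 = 62.400433 m
LSR: p² = d² − 2 + 2cos(α−β) + 2d(sin α + sin β) = 137.493598; p = √p² = 11.725766; φ = atan2(−cos α − cos β, d + sin α + sin β) − atan2(−2, p) = 0.097528 rad; t = (φ − α) mod 2π = 4.676454 rad, q = (φ − β) mod 2π = 0.288696 rad → L = 5.27·(4.676454 + 11.725766 + 0.288696) = 5.27·16.690916 = 87.961127 m
RSL: p² = d² − 2 + 2cos(α−β) − 2d(sin α + sin β) = 102.041046; p = √p² = 10.101537; φ = atan2(cos α + cos β, d − sin α − sin β) − atan2(2, p) = -0.112950 rad; t = (α − φ) mod 2π = 1.817209 rad, q = (β − φ) mod 2π = 6.204967 rad → L = 5.27·(1.817209 + 10.101537 + 6.204967) = 5.27·18.123713 = 95.511970 m
RLR: c = (6 − d² + 2cos(α−β) + 2d(sin α − sin β))/8 = -11.363529, |c| > 1 → infeasible
LRL: c = (6 − d² + 2cos(α−β) − 2d(sin α − sin β))/8 = -17.897261, |c| > 1 → infeasible
Shortest: RSR with L = 62.400433 m ≈ 62.4004 m
Convert RSR to answer units (arcs ×180/π): t = 1.816595·180/π = 104.0832°, p = ρ·p = 5.27·9.945262 = 52.4115 m, q = 0.078833·180/π = 4.5168°, L = 62.4004 m.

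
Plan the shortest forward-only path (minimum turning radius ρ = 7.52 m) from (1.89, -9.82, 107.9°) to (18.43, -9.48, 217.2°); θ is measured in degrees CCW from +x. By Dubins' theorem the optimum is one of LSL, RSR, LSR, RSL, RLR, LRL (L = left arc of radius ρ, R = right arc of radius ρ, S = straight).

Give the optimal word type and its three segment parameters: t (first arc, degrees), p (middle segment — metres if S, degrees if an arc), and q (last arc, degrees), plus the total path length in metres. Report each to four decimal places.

Let ψ = atan2(Δy, Δx) = atan2(0.34, 16.54) = 1.1776° be the start→goal bearing.
Normalize: d = |goal − start| / ρ = 16.543494/7.52 = 2.199933, α = (θ_start − ψ) mod 360° = 106.7224° = 1.862657 rad, β = (θ_goal − ψ) mod 360° = 216.0224° = 3.770302 rad.
Common terms: sin α = 0.957710, cos α = -0.287735, sin β = -0.588101, cos β = -0.808787, cos(α−β) = -0.330514, d² = 4.839704. Work in radians in the unit-radius frame; every candidate has L = ρ·(t + p + q).
LSL: p² = 2 + d² − 2cos(α−β) + 2d(sin α − sin β) = 14.302095; p = √p² = 3.781811; φ = atan2(cos β − cos α, d + sin α − sin β) = -0.138218 rad; t = (φ − α) mod 2π = 4.282310 rad, q = (β − φ) mod 2π = 3.908520 rad → L = 7.52·(4.282310 + 3.781811 + 3.908520) = 7.52·11.972641 = 90.034262 m
RSR: p² = 2 + d² − 2cos(α−β) + 2d(sin β − sin α) = 0.699371; p = √p² = 0.836284; φ = atan2(cos α − cos β, d − sin α + sin β) = 0.672645 rad; t = (α − φ) mod 2π = 1.190012 rad, q = (φ − β) mod 2π = 3.185529 rad → L = 7.52·(1.190012 + 0.836284 + 3.185529) = 7.52·5.211824 = 39.192918 m
LSR: p² = d² − 2 + 2cos(α−β) + 2d(sin α + sin β) = 3.804905; p = √p² = 1.950617; φ = atan2(−cos α − cos β, d + sin α + sin β) − atan2(−2, p) = 1.201240 rad; t = (φ − α) mod 2π = 5.621768 rad, q = (φ − β) mod 2π = 3.714123 rad → L = 7.52·(5.621768 + 1.950617 + 3.714123) = 7.52·11.286508 = 84.874541 m
RSL: p² = d² − 2 + 2cos(α−β) − 2d(sin α + sin β) = 0.552446; p = √p² = 0.743267; φ = atan2(cos α + cos β, d − sin α − sin β) − atan2(2, p) = -1.754728 rad; t = (α − φ) mod 2π = 3.617385 rad, q = (β − φ) mod 2π = 5.525030 rad → L = 7.52·(3.617385 + 0.743267 + 5.525030) = 7.52·9.885681 = 74.340323 m
RLR: c = (6 − d² + 2cos(α−β) + 2d(sin α − sin β))/8 = 0.912579; p = 2π − arccos c = 5.861936 rad; φ = atan2(cos α − cos β, d − sin α + sin β) = 0.672645 rad; t = (α − φ + p/2) mod 2π = 4.120979 rad, q = (α − β − t + p) mod 2π = 6.116497 rad → L = 7.52·(4.120979 + 5.861936 + 6.116497) = 7.52·16.099412 = 121.067576 m
LRL: c = (6 − d² + 2cos(α−β) − 2d(sin α − sin β))/8 = -0.787762; p = 2π − arccos c = 3.805222 rad; φ = atan2(cos β − cos α, d + sin α − sin β) = -0.138218 rad; t = (φ − α + p/2) mod 2π = 6.184921 rad, q = (β − α − t + p) mod 2π = 5.811131 rad → L = 7.52·(6.184921 + 3.805222 + 5.811131) = 7.52·15.801274 = 118.825580 m
Shortest: RSR with L = 39.192918 m ≈ 39.1929 m
Convert RSR to answer units (arcs ×180/π): t = 1.190012·180/π = 68.1826°, p = ρ·p = 7.52·0.836284 = 6.2889 m, q = 3.185529·180/π = 182.5174°, L = 39.1929 m.

RSR: t = 68.1826°, p = 6.2889 m, q = 182.5174°, L = 39.1929 m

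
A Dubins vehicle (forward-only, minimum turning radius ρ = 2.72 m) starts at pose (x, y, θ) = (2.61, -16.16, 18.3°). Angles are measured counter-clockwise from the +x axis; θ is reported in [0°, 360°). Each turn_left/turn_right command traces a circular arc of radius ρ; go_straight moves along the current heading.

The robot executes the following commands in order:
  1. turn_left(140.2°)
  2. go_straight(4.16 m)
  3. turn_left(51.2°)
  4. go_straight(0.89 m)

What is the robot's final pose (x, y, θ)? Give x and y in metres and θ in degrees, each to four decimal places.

(-4.2353, -10.1312, 209.7000°)

set_pose: (x, y, θ) = (2.6100, -16.1600, 18.3000°), ρ = 2.72
turn_left(140.2°): centre at ρ to the left, rotate +140.2° → (2.7528, -11.0468, 158.5000°)
go_straight(4.16): x += 4.16·cos θ, y += 4.16·sin θ → (-1.1177, -9.5222, 158.5000°)
turn_left(51.2°): centre at ρ to the left, rotate +51.2° → (-3.4622, -9.6902, 209.7000°)
go_straight(0.89): x += 0.89·cos θ, y += 0.89·sin θ → (-4.2353, -10.1312, 209.7000°)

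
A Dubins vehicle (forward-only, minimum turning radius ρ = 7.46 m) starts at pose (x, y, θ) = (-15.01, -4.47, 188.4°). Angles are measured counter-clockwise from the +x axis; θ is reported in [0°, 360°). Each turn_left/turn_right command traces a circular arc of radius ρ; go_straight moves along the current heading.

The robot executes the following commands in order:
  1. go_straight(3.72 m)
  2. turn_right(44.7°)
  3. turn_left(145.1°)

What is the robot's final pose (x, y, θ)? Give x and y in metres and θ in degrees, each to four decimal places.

(-35.6747, -12.0620, 288.8000°)

set_pose: (x, y, θ) = (-15.0100, -4.4700, 188.4000°), ρ = 7.46
go_straight(3.72): x += 3.72·cos θ, y += 3.72·sin θ → (-18.6901, -5.0134, 188.4000°)
turn_right(44.7°): centre at ρ to the right, rotate −44.7° → (-24.1963, -3.6457, 143.7000°)
turn_left(145.1°): centre at ρ to the left, rotate +145.1° → (-35.6747, -12.0620, 288.8000°)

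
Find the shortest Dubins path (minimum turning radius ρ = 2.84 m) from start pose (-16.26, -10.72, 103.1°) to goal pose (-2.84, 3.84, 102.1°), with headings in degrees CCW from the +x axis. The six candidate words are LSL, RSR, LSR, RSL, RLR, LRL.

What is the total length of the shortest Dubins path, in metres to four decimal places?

20.8125 m

Let ψ = atan2(Δy, Δx) = atan2(14.56, 13.42) = 47.3331° be the start→goal bearing.
Normalize: d = |goal − start| / ρ = 19.801263/2.84 = 6.972276, α = (θ_start − ψ) mod 360° = 55.7669° = 0.973315 rad, β = (θ_goal − ψ) mod 360° = 54.7669° = 0.955862 rad.
Common terms: sin α = 0.826755, cos α = 0.562562, sin β = 0.816811, cos β = 0.576905, cos(α−β) = 0.999848, d² = 48.612626. Work in radians in the unit-radius frame; every candidate has L = ρ·(t + p + q).
LSL: p² = 2 + d² − 2cos(α−β) + 2d(sin α − sin β) = 48.751595; p = √p² = 6.982234; φ = atan2(cos β − cos α, d + sin α − sin β) = 0.002054 rad; t = (φ − α) mod 2π = 5.311924 rad, q = (β − φ) mod 2π = 0.953808 rad → L = 2.84·(5.311924 + 6.982234 + 0.953808) = 2.84·13.247966 = 37.624224 m
RSR: p² = 2 + d² − 2cos(α−β) + 2d(sin β − sin α) = 48.474267; p = √p² = 6.962346; φ = atan2(cos α − cos β, d − sin α + sin β) = -0.002060 rad; t = (α − φ) mod 2π = 0.975376 rad, q = (φ − β) mod 2π = 5.325263 rad → L = 2.84·(0.975376 + 6.962346 + 5.325263) = 2.84·13.262985 = 37.666877 m
LSR: p² = d² − 2 + 2cos(α−β) + 2d(sin α + sin β) = 71.531123; p = √p² = 8.457607; φ = atan2(−cos α − cos β, d + sin α + sin β) − atan2(−2, p) = 0.100718 rad; t = (φ − α) mod 2π = 5.410588 rad, q = (φ − β) mod 2π = 5.428042 rad → L = 2.84·(5.410588 + 8.457607 + 5.428042) = 2.84·19.296237 = 54.801314 m
RSL: p² = d² − 2 + 2cos(α−β) − 2d(sin α + sin β) = 25.693521; p = √p² = 5.068878; φ = atan2(cos α + cos β, d − sin α − sin β) − atan2(2, p) = -0.165149 rad; t = (α − φ) mod 2π = 1.138465 rad, q = (β − φ) mod 2π = 1.121011 rad → L = 2.84·(1.138465 + 5.068878 + 1.121011) = 2.84·7.328354 = 20.812525 m
RLR: c = (6 − d² + 2cos(α−β) + 2d(sin α − sin β))/8 = -5.059283, |c| > 1 → infeasible
LRL: c = (6 − d² + 2cos(α−β) − 2d(sin α − sin β))/8 = -5.093949, |c| > 1 → infeasible
Shortest: RSL with L = 20.812525 m ≈ 20.8125 m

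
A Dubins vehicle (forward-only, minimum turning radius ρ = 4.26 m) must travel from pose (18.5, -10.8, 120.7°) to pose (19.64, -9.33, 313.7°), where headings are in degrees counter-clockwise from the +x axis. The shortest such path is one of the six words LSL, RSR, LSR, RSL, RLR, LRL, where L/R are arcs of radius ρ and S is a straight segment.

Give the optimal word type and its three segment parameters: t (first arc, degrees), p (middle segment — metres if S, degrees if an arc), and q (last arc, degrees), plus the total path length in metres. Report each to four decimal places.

Let ψ = atan2(Δy, Δx) = atan2(1.47, 1.14) = 52.2061° be the start→goal bearing.
Normalize: d = |goal − start| / ρ = 1.860242/4.26 = 0.436677, α = (θ_start − ψ) mod 360° = 68.4939° = 1.195445 rad, β = (θ_goal − ψ) mod 360° = 261.4939° = 4.563930 rad.
Common terms: sin α = 0.930379, cos α = 0.366600, sin β = -0.989000, cos β = -0.147914, cos(α−β) = -0.974370, d² = 0.190686. Work in radians in the unit-radius frame; every candidate has L = ρ·(t + p + q).
LSL: p² = 2 + d² − 2cos(α−β) + 2d(sin α − sin β) = 5.815722; p = √p² = 2.411581; φ = atan2(cos β − cos α, d + sin α − sin β) = -0.215004 rad; t = (φ − α) mod 2π = 4.872737 rad, q = (β − φ) mod 2π = 4.778934 rad → L = 4.26·(4.872737 + 2.411581 + 4.778934) = 4.26·12.063252 = 51.389452 m
RSR: p² = 2 + d² − 2cos(α−β) + 2d(sin β − sin α) = 2.463131; p = √p² = 1.569437; φ = atan2(cos α − cos β, d − sin α + sin β) = 2.807583 rad; t = (α − φ) mod 2π = 4.671047 rad, q = (φ − β) mod 2π = 4.526838 rad → L = 4.26·(4.671047 + 1.569437 + 4.526838) = 4.26·10.767322 = 45.868790 m
LSR: p² = d² − 2 + 2cos(α−β) + 2d(sin α + sin β) = -3.809251 < 0 → infeasible
RSL: p² = d² − 2 + 2cos(α−β) − 2d(sin α + sin β) = -3.706857 < 0 → infeasible
RLR: c = (6 − d² + 2cos(α−β) + 2d(sin α − sin β))/8 = 0.692109; p = 2π − arccos c = 5.476795 rad; φ = atan2(cos α − cos β, d − sin α + sin β) = 2.807583 rad; t = (α − φ + p/2) mod 2π = 1.126259 rad, q = (α − β − t + p) mod 2π = 0.982051 rad → L = 4.26·(1.126259 + 5.476795 + 0.982051) = 4.26·7.585105 = 32.312548 m
LRL: c = (6 − d² + 2cos(α−β) − 2d(sin α − sin β))/8 = 0.273035; p = 2π − arccos c = 4.988935 rad; φ = atan2(cos β − cos α, d + sin α − sin β) = -0.215004 rad; t = (φ − α + p/2) mod 2π = 1.084019 rad, q = (β − α − t + p) mod 2π = 0.990216 rad → L = 4.26·(1.084019 + 4.988935 + 0.990216) = 4.26·7.063171 = 30.089107 m
Shortest: LRL with L = 30.089107 m ≈ 30.0891 m
Convert LRL to answer units (arcs ×180/π): t = 1.084019·180/π = 62.1097°, p = 4.988935·180/π = 285.8449°, q = 0.990216·180/π = 56.7352°, L = 30.0891 m.

LRL: t = 62.1097°, p = 285.8449°, q = 56.7352°, L = 30.0891 m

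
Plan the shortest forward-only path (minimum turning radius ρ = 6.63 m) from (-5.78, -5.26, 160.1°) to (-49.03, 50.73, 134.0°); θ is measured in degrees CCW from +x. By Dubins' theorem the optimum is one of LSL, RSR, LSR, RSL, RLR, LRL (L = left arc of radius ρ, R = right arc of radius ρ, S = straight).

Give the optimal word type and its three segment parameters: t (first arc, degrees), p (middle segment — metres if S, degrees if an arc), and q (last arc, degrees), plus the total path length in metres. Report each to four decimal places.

Let ψ = atan2(Δy, Δx) = atan2(55.99, -43.25) = 127.6846° be the start→goal bearing.
Normalize: d = |goal − start| / ρ = 70.749153/6.63 = 10.671064, α = (θ_start − ψ) mod 360° = 32.4154° = 0.565755 rad, β = (θ_goal − ψ) mod 360° = 6.3154° = 0.110224 rad.
Common terms: sin α = 0.536053, cos α = 0.844184, sin β = 0.110001, cos β = 0.993931, cos(α−β) = 0.898028, d² = 113.871602. Work in radians in the unit-radius frame; every candidate has L = ρ·(t + p + q).
LSL: p² = 2 + d² − 2cos(α−β) + 2d(sin α − sin β) = 123.168409; p = √p² = 11.098126; φ = atan2(cos β − cos α, d + sin α − sin β) = 0.013493 rad; t = (φ − α) mod 2π = 5.730924 rad, q = (β − φ) mod 2π = 0.096731 rad → L = 6.63·(5.730924 + 11.098126 + 0.096731) = 6.63·16.925781 = 112.217926 m
RSR: p² = 2 + d² − 2cos(α−β) + 2d(sin β − sin α) = 104.982683; p = √p² = 10.246106; φ = atan2(cos α − cos β, d − sin α + sin β) = -0.014616 rad; t = (α − φ) mod 2π = 0.580371 rad, q = (φ − β) mod 2π = 6.158346 rad → L = 6.63·(0.580371 + 10.246106 + 6.158346) = 6.63·16.984822 = 112.609370 m
LSR: p² = d² − 2 + 2cos(α−β) + 2d(sin α + sin β) = 127.455829; p = √p² = 11.289634; φ = atan2(−cos α − cos β, d + sin α + sin β) − atan2(−2, p) = 0.014322 rad; t = (φ − α) mod 2π = 5.731752 rad, q = (φ − β) mod 2π = 6.187283 rad → L = 6.63·(5.731752 + 11.289634 + 6.187283) = 6.63·23.208668 = 153.873471 m
RSL: p² = d² − 2 + 2cos(α−β) − 2d(sin α + sin β) = 99.879484; p = √p² = 9.993972; φ = atan2(cos α + cos β, d − sin α − sin β) − atan2(2, p) = -0.016173 rad; t = (α − φ) mod 2π = 0.581928 rad, q = (β − φ) mod 2π = 0.126397 rad → L = 6.63·(0.581928 + 9.993972 + 0.126397) = 6.63·10.702297 = 70.956228 m
RLR: c = (6 − d² + 2cos(α−β) + 2d(sin α − sin β))/8 = -12.122835, |c| > 1 → infeasible
LRL: c = (6 − d² + 2cos(α−β) − 2d(sin α − sin β))/8 = -14.396051, |c| > 1 → infeasible
Shortest: RSL with L = 70.956228 m ≈ 70.9562 m
Convert RSL to answer units (arcs ×180/π): t = 0.581928·180/π = 33.3420°, p = ρ·p = 6.63·9.993972 = 66.2600 m, q = 0.126397·180/π = 7.2420°, L = 70.9562 m.

RSL: t = 33.3420°, p = 66.2600 m, q = 7.2420°, L = 70.9562 m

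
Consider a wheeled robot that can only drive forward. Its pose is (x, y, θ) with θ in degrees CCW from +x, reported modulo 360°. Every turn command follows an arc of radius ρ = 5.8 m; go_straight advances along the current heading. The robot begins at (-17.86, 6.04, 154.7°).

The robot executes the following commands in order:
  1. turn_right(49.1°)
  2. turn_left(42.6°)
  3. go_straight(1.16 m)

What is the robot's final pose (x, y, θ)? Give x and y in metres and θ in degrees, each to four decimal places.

(-24.4835, 13.7049, 148.2000°)

set_pose: (x, y, θ) = (-17.8600, 6.0400, 154.7000°), ρ = 5.8
turn_right(49.1°): centre at ρ to the right, rotate −49.1° → (-20.9677, 9.7239, 105.6000°)
turn_left(42.6°): centre at ρ to the left, rotate +42.6° → (-23.4977, 13.0936, 148.2000°)
go_straight(1.16): x += 1.16·cos θ, y += 1.16·sin θ → (-24.4835, 13.7049, 148.2000°)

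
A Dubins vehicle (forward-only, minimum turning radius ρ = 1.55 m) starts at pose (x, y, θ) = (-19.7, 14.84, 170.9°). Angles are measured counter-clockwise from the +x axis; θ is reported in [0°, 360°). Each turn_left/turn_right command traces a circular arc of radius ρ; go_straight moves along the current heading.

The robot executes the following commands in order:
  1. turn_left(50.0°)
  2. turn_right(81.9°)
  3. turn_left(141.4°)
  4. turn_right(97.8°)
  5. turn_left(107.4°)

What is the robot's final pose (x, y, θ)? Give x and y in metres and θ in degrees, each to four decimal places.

set_pose: (x, y, θ) = (-19.7000, 14.8400, 170.9000°), ρ = 1.55
turn_left(50.0°): centre at ρ to the left, rotate +50.0° → (-20.9600, 14.4811, 220.9000°)
turn_right(81.9°): centre at ρ to the right, rotate −81.9° → (-22.9917, 14.4829, 139.0000°)
turn_left(141.4°): centre at ρ to the left, rotate +141.4° → (-25.5332, 13.0332, 280.4000°)
turn_right(97.8°): centre at ρ to the right, rotate −97.8° → (-26.9874, 11.2050, 182.6000°)
turn_left(107.4°): centre at ρ to the left, rotate +107.4° → (-28.3736, 9.1265, 290.0000°)

(-28.3736, 9.1265, 290.0000°)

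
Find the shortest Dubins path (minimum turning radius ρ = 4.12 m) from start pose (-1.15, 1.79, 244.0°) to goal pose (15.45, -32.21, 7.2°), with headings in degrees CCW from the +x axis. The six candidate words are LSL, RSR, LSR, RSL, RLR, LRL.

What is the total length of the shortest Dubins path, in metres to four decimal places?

Let ψ = atan2(Δy, Δx) = atan2(-34.00, 16.60) = -63.9767° be the start→goal bearing.
Normalize: d = |goal − start| / ρ = 37.835962/4.12 = 9.183486, α = (θ_start − ψ) mod 360° = 307.9767° = 5.375208 rad, β = (θ_goal − ψ) mod 360° = 71.1767° = 1.242268 rad.
Common terms: sin α = -0.788261, cos α = 0.615341, sin β = 0.946518, cos β = 0.322650, cos(α−β) = -0.547563, d² = 84.336412. Work in radians in the unit-radius frame; every candidate has L = ρ·(t + p + q).
LSL: p² = 2 + d² − 2cos(α−β) + 2d(sin α − sin β) = 55.568902; p = √p² = 7.454455; φ = atan2(cos β − cos α, d + sin α − sin β) = -0.039274 rad; t = (φ − α) mod 2π = 0.868703 rad, q = (β − φ) mod 2π = 1.281542 rad → L = 4.12·(0.868703 + 7.454455 + 1.281542) = 4.12·9.604701 = 39.571367 m
RSR: p² = 2 + d² − 2cos(α−β) + 2d(sin β − sin α) = 119.294176; p = √p² = 10.922187; φ = atan2(cos α − cos β, d − sin α + sin β) = 0.026801 rad; t = (α − φ) mod 2π = 5.348407 rad, q = (φ − β) mod 2π = 5.067718 rad → L = 4.12·(5.348407 + 10.922187 + 5.067718) = 4.12·21.338312 = 87.913847 m
LSR: p² = d² − 2 + 2cos(α−β) + 2d(sin α + sin β) = 84.148000; p = √p² = 9.173222; φ = atan2(−cos α − cos β, d + sin α + sin β) − atan2(−2, p) = 0.114593 rad; t = (φ − α) mod 2π = 1.022571 rad, q = (φ − β) mod 2π = 5.155510 rad → L = 4.12·(1.022571 + 9.173222 + 5.155510) = 4.12·15.351303 = 63.247367 m
RSL: p² = d² − 2 + 2cos(α−β) − 2d(sin α + sin β) = 78.334572; p = √p² = 8.850682; φ = atan2(cos α + cos β, d − sin α − sin β) − atan2(2, p) = -0.118681 rad; t = (α − φ) mod 2π = 5.493889 rad, q = (β − φ) mod 2π = 1.360949 rad → L = 4.12·(5.493889 + 8.850682 + 1.360949) = 4.12·15.705520 = 64.706741 m
RLR: c = (6 − d² + 2cos(α−β) + 2d(sin α − sin β))/8 = -13.911772, |c| > 1 → infeasible
LRL: c = (6 − d² + 2cos(α−β) − 2d(sin α − sin β))/8 = -5.946113, |c| > 1 → infeasible
Shortest: LSL with L = 39.571367 m ≈ 39.5714 m

39.5714 m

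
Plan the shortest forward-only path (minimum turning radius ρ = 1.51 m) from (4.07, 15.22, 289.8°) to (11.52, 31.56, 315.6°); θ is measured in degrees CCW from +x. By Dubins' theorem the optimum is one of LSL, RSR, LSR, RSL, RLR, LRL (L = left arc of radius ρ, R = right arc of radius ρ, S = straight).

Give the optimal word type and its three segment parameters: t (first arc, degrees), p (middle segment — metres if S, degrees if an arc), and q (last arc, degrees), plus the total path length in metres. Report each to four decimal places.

Let ψ = atan2(Δy, Δx) = atan2(16.34, 7.45) = 65.4900° be the start→goal bearing.
Normalize: d = |goal − start| / ρ = 17.958232/1.51 = 11.892869, α = (θ_start − ψ) mod 360° = 224.3100° = 3.914947 rad, β = (θ_goal − ψ) mod 360° = 250.1100° = 4.365242 rad.
Common terms: sin α = -0.698540, cos α = -0.715571, sin β = -0.940347, cos β = -0.340216, cos(α−β) = 0.900319, d² = 141.440332. Work in radians in the unit-radius frame; every candidate has L = ρ·(t + p + q).
LSL: p² = 2 + d² − 2cos(α−β) + 2d(sin α − sin β) = 147.391265; p = √p² = 12.140480; φ = atan2(cos β − cos α, d + sin α − sin β) = 0.030923 rad; t = (φ − α) mod 2π = 2.399160 rad, q = (β − φ) mod 2π = 4.334320 rad → L = 1.51·(2.399160 + 12.140480 + 4.334320) = 1.51·18.873961 = 28.499681 m
RSR: p² = 2 + d² − 2cos(α−β) + 2d(sin β − sin α) = 135.888123; p = √p² = 11.657106; φ = atan2(cos α − cos β, d − sin α + sin β) = -0.032205 rad; t = (α − φ) mod 2π = 3.947153 rad, q = (φ − β) mod 2π = 1.885738 rad → L = 1.51·(3.947153 + 11.657106 + 1.885738) = 1.51·17.489996 = 26.409895 m
LSR: p² = d² − 2 + 2cos(α−β) + 2d(sin α + sin β) = 102.258830; p = √p² = 10.112311; φ = atan2(−cos α − cos β, d + sin α + sin β) − atan2(−2, p) = 0.297861 rad; t = (φ − α) mod 2π = 2.666099 rad, q = (φ − β) mod 2π = 2.215804 rad → L = 1.51·(2.666099 + 10.112311 + 2.215804) = 1.51·14.994213 = 22.641262 m
RSL: p² = d² − 2 + 2cos(α−β) − 2d(sin α + sin β) = 180.223108; p = √p² = 13.424720; φ = atan2(cos α + cos β, d − sin α − sin β) − atan2(2, p) = -0.225756 rad; t = (α − φ) mod 2π = 4.140704 rad, q = (β − φ) mod 2π = 4.590999 rad → L = 1.51·(4.140704 + 13.424720 + 4.590999) = 1.51·22.156423 = 33.456198 m
RLR: c = (6 − d² + 2cos(α−β) + 2d(sin α − sin β))/8 = -15.986015, |c| > 1 → infeasible
LRL: c = (6 − d² + 2cos(α−β) − 2d(sin α − sin β))/8 = -17.423908, |c| > 1 → infeasible
Shortest: LSR with L = 22.641262 m ≈ 22.6413 m
Convert LSR to answer units (arcs ×180/π): t = 2.666099·180/π = 152.7562°, p = ρ·p = 1.51·10.112311 = 15.2696 m, q = 2.215804·180/π = 126.9562°, L = 22.6413 m.

LSR: t = 152.7562°, p = 15.2696 m, q = 126.9562°, L = 22.6413 m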